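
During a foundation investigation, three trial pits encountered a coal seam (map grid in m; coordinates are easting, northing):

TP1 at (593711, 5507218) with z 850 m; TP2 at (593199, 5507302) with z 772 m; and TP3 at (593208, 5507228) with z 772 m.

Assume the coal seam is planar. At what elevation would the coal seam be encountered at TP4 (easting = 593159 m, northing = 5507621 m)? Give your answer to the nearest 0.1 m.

Two edge vectors: TP1→TP2 = (-512, 84, -78), TP1→TP3 = (-503, 10, -78).
Normal n = (TP1→TP2) × (TP1→TP3) = (-5772, -702, 37132).
So ∂z/∂easting = −n_x/n_z = 0.155445438 and ∂z/∂northing = −n_y/n_z = 0.018905526.
Intercept c from TP1: 850 − 92289.67 − 104116.85 = −195556.52.
At (593159, 5507621): z = 92203.9 + 104124.5 − 195556.52 = 771.8 m.

771.8 m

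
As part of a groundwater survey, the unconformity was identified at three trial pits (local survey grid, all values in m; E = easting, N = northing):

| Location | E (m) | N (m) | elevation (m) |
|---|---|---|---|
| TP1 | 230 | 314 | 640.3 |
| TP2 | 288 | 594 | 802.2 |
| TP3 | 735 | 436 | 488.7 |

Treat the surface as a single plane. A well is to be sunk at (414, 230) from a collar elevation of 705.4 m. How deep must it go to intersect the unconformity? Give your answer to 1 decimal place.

206.9 m

Two edge vectors: TP1→TP2 = (58, 280, 161.9), TP1→TP3 = (505, 122, -151.6).
Normal n = (TP1→TP2) × (TP1→TP3) = (-62199.8, 90552.3, -134324).
So ∂z/∂E = −n_x/n_z = −0.46306 and ∂z/∂N = −n_y/n_z = 0.67413.
Intercept c from TP1: 640.3 + 106.50 − 211.68 = 535.13.
At (414, 230): z_contact = −191.71 + 155.05 + 535.13 = 498.47 m.
Depth below ground = 705.4 − 498.47 = 206.9 m.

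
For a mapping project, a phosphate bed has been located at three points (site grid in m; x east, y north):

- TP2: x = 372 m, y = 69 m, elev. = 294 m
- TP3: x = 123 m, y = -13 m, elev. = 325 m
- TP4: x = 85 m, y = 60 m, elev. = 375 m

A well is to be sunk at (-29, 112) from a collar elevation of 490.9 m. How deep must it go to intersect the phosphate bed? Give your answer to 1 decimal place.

54.3 m

Two edge vectors: TP2→TP3 = (-249, -82, 31), TP2→TP4 = (-287, -9, 81).
Normal n = (TP2→TP3) × (TP2→TP4) = (-6363, 11272, -21293).
So ∂z/∂x = −n_x/n_z = −0.29883 and ∂z/∂y = −n_y/n_z = 0.52938.
Intercept c from TP2: 294 + 111.16 − 36.53 = 368.64.
At (-29, 112): z_contact = 8.67 + 59.29 + 368.64 = 436.59 m.
Depth below ground = 490.9 − 436.59 = 54.3 m.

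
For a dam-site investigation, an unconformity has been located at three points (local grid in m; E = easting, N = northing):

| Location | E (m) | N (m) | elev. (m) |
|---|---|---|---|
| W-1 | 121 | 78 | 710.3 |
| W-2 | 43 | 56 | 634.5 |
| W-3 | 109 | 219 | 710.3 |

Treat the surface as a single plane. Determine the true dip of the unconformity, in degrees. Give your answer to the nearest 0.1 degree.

Let the plane be z = a·E + b·N + c.
W-2−W-1: −78a − 22b = −75.8;  W-3−W-1: −12a + 141b = 0.
Solving gives a = 0.94901, b = 0.08077.
Gradient magnitude |∇z| = √(a² + b²) = √(0.90063 + 0.00652) = 0.95245.
True dip = arctan(0.95245) = 43.6°, dipping toward W (azimuth ≈ 265°).

43.6°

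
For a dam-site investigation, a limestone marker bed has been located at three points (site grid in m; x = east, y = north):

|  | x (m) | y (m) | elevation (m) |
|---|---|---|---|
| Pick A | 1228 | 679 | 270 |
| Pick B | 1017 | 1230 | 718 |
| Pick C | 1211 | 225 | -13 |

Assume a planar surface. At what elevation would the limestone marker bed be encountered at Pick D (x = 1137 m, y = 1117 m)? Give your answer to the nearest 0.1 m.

Two edge vectors: Pick A→Pick B = (-211, 551, 448), Pick A→Pick C = (-17, -454, -283).
Normal n = (Pick A→Pick B) × (Pick A→Pick C) = (47459, -67329, 105161).
So ∂z/∂x = −n_x/n_z = −0.451298 and ∂z/∂y = −n_y/n_z = 0.640247.
Intercept c from Pick A: 270 + 554.19 − 434.73 = 389.47.
At (1137, 1117): z = −513.1 + 715.2 + 389.47 = 591.5 m.

591.5 m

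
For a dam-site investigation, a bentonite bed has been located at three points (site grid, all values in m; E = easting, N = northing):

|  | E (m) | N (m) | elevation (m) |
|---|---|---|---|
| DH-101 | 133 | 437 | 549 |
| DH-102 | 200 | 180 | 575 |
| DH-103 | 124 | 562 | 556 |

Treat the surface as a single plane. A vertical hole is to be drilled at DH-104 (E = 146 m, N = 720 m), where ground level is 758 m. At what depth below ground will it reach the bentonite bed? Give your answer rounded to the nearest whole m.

165 m

Let the plane be z = a·E + b·N + c.
DH-102−DH-101: 67a − 257b = 26;  DH-103−DH-101: −9a + 125b = 7.
Solving gives a = 0.83289, b = 0.11597.
Then c = 549 − a·133 − b·437 = 387.55.
At (146, 720): z_contact = 121.6 + 83.5 + 387.55 = 592.6 m.
Depth below ground = 758 − 592.6 = 165 m.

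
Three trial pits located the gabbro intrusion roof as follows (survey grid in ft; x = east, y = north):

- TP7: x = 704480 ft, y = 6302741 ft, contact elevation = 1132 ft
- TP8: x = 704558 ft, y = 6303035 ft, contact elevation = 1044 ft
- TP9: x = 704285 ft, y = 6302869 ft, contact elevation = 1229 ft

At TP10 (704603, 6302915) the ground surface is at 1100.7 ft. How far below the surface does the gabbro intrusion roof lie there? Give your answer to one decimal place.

Two edge vectors: TP7→TP8 = (78, 294, -88), TP7→TP9 = (-195, 128, 97).
Normal n = (TP7→TP8) × (TP7→TP9) = (39782, 9594, 67314).
So ∂z/∂x = −n_x/n_z = −0.590991473 and ∂z/∂y = −n_y/n_z = −0.142526072.
Intercept c from TP7: 1132 + 416341.67 + 898304.92 = 1315778.59.
At (704603, 6302915): z_contact = −416414.36 − 898329.72 + 1315778.59 = 1034.51 ft.
Depth below ground = 1100.7 − 1034.51 = 66.2 ft.

66.2 ft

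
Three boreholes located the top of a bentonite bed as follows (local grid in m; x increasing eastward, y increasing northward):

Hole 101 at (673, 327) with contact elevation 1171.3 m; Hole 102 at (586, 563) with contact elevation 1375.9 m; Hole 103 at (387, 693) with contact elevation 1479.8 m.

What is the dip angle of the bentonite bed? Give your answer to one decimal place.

Let the plane be z = a·x + b·y + c.
Hole 102−Hole 101: −87a + 236b = 204.6;  Hole 103−Hole 101: −286a + 366b = 308.5.
Solving gives a = 0.05827, b = 0.88843.
Gradient magnitude |∇z| = √(a² + b²) = √(0.00340 + 0.78931) = 0.89034.
True dip = arctan(0.89034) = 41.7°, dipping toward S (azimuth ≈ 184°).

41.7°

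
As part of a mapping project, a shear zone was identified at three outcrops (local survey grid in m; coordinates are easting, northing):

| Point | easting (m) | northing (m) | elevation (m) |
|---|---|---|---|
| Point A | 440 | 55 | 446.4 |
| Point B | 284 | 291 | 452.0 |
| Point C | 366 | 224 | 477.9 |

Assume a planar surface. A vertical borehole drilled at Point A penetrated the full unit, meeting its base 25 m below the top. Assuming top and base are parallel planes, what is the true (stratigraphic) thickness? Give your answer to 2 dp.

Two edge vectors: Point A→Point B = (-156, 236, 5.6), Point A→Point C = (-74, 169, 31.5).
Normal n = (Point A→Point B) × (Point A→Point C) = (6487.6, 4499.6, -8900).
So ∂z/∂easting = −n_x/n_z = 0.72894 and ∂z/∂northing = −n_y/n_z = 0.50557.
|∇z| = √(a²+b²) = 0.88711, so dip δ = arctan(0.88711) = 41.58°.
True thickness = vertical thickness × cos δ = 25 × cos 41.58° = 18.70 m.

18.70 m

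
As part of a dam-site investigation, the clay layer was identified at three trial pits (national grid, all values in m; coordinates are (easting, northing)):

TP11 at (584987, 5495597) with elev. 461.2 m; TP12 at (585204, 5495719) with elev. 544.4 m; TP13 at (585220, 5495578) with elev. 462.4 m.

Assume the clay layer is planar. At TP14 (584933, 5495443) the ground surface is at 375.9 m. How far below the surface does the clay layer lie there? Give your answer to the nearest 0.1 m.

8.1 m

Two edge vectors: TP11→TP12 = (217, 122, 83.2), TP11→TP13 = (233, -19, 1.2).
Normal n = (TP11→TP12) × (TP11→TP13) = (1727.2, 19125.2, -32549).
So ∂z/∂E = −n_x/n_z = 0.053064610 and ∂z/∂N = −n_y/n_z = 0.587581800.
Intercept c from TP11: 461.2 − 31042.11 − 3229112.78 = −3259693.68.
At (584933, 5495443): z_contact = 31039.24 + 3229022.29 − 3259693.68 = 367.85 m.
Depth below ground = 375.9 − 367.85 = 8.1 m.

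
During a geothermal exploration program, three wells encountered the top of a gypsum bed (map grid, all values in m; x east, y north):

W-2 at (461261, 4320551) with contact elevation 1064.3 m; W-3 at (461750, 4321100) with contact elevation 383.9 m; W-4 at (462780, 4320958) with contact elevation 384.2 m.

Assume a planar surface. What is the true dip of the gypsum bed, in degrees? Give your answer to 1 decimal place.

Two edge vectors: W-2→W-3 = (489, 549, -680.4), W-2→W-4 = (1519, 407, -680.1).
Normal n = (W-2→W-3) × (W-2→W-4) = (-96452.1, -700958.7, -634908).
So ∂z/∂x = −n_x/n_z = −0.15192 and ∂z/∂y = −n_y/n_z = −1.10403.
Gradient magnitude |∇z| = √(a² + b²) = √(0.02308 + 1.21889) = 1.11443.
True dip = arctan(1.11443) = 48.1°, dipping toward N (azimuth ≈ 008°).

48.1°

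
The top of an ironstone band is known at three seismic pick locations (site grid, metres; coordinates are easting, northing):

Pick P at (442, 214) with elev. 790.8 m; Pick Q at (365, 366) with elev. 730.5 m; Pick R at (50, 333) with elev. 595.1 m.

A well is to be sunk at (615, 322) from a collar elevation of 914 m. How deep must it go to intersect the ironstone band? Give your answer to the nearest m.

Two edge vectors: Pick P→Pick Q = (-77, 152, -60.3), Pick P→Pick R = (-392, 119, -195.7).
Normal n = (Pick P→Pick Q) × (Pick P→Pick R) = (-22570.7, 8568.7, 50421).
So ∂z/∂easting = −n_x/n_z = 0.44764 and ∂z/∂northing = −n_y/n_z = −0.16994.
Intercept c from Pick P: 790.8 − 197.86 + 36.37 = 629.31.
At (615, 322): z_contact = 275.3 − 54.7 + 629.31 = 849.9 m.
Depth below ground = 914 − 849.9 = 64 m.

64 m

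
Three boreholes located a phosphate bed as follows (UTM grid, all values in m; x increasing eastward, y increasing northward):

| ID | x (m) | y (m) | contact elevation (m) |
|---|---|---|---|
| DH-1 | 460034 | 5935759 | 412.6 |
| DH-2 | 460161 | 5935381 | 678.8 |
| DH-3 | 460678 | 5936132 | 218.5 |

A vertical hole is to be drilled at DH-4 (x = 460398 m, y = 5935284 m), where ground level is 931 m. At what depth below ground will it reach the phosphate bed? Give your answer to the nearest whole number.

Let the plane be z = a·x + b·y + c.
DH-2−DH-1: 127a − 378b = 266.2;  DH-3−DH-1: 644a + 373b = −194.1.
Solving gives a = 0.08914213, b = −0.67428293.
Then c = 412.6 − a·460034 − b·5935759 = 3961785.18.
At (460398, 5935284): z_contact = 41040.9 − 4002060.7 + 3961785.18 = 765.3 m.
Depth below ground = 931 − 765.3 = 166 m.

166 m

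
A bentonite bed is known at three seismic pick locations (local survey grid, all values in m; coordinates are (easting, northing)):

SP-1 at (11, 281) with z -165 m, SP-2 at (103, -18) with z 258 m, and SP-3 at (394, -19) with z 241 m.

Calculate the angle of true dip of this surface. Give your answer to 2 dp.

Let the plane be z = a·E + b·N + c.
SP-2−SP-1: 92a − 299b = 423;  SP-3−SP-1: 383a − 300b = 406.
Solving gives a = −0.06335, b = −1.43421.
Gradient magnitude |∇z| = √(a² + b²) = √(0.00401 + 2.05695) = 1.43561.
True dip = arctan(1.43561) = 55.14°, dipping toward N (azimuth ≈ 003°).

55.14°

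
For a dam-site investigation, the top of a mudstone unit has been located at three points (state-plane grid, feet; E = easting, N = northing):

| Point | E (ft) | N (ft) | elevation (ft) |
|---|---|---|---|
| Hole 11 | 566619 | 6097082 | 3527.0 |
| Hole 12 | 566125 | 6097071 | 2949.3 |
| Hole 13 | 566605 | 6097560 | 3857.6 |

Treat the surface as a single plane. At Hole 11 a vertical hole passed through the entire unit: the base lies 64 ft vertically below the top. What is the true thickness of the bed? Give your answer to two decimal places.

Two edge vectors: Hole 11→Hole 12 = (-494, -11, -577.7), Hole 11→Hole 13 = (-14, 478, 330.6).
Normal n = (Hole 11→Hole 12) × (Hole 11→Hole 13) = (272504, 171404.2, -236286).
So ∂z/∂E = −n_x/n_z = 1.15328 and ∂z/∂N = −n_y/n_z = 0.72541.
|∇z| = √(a²+b²) = 1.36245, so dip δ = arctan(1.36245) = 53.72°.
True thickness = vertical thickness × cos δ = 64 × cos 53.72° = 37.87 ft.

37.87 ft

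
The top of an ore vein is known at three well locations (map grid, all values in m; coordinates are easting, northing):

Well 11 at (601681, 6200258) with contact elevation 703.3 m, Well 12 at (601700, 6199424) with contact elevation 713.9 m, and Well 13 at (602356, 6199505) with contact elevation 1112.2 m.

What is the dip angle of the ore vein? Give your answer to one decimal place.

31.3°

Two edge vectors: Well 11→Well 12 = (19, -834, 10.6), Well 11→Well 13 = (675, -753, 408.9).
Normal n = (Well 11→Well 12) × (Well 11→Well 13) = (-333040.8, -614.1, 548643).
So ∂z/∂easting = −n_x/n_z = 0.60703 and ∂z/∂northing = −n_y/n_z = 0.00112.
Gradient magnitude |∇z| = √(a² + b²) = √(0.36848 + 0.00000) = 0.60703.
True dip = arctan(0.60703) = 31.3°, dipping toward W (azimuth ≈ 270°).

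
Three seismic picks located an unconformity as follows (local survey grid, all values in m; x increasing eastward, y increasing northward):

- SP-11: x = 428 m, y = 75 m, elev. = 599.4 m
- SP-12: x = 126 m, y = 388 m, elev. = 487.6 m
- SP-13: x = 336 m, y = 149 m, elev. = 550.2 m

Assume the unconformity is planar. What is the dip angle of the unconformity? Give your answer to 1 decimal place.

Two edge vectors: SP-11→SP-12 = (-302, 313, -111.8), SP-11→SP-13 = (-92, 74, -49.2).
Normal n = (SP-11→SP-12) × (SP-11→SP-13) = (-7126.4, -4572.8, 6448).
So ∂z/∂x = −n_x/n_z = 1.10521 and ∂z/∂y = −n_y/n_z = 0.70918.
Gradient magnitude |∇z| = √(a² + b²) = √(1.22149 + 0.50294) = 1.31318.
True dip = arctan(1.31318) = 52.7°, dipping toward WSW (azimuth ≈ 237°).

52.7°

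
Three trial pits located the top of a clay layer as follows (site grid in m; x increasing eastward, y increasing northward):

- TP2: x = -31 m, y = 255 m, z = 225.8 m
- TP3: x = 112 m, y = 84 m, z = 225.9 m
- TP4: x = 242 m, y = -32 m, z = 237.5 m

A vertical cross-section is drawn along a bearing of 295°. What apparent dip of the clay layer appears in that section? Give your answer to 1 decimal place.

Let the plane be z = a·x + b·y + c.
TP3−TP2: 143a − 171b = 0.1;  TP4−TP2: 273a − 287b = 11.7.
Solving gives a = 0.34952, b = 0.29171.
Unit vector along 295° is (sin 295°, cos 295°) = (-0.9063, 0.4226).
Slope in that direction = a·(-0.9063) + b·(0.4226) = −0.19349.
Apparent dip = arctan|0.19349| = 11.0° (true dip is 24.5°, so apparent ≤ true as expected).

11.0°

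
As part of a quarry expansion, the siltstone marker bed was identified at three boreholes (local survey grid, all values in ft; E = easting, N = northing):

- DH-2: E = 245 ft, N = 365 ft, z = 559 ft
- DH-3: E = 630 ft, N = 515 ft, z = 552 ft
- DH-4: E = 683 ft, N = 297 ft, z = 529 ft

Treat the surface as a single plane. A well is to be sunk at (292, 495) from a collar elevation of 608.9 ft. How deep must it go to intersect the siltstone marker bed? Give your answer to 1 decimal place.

Two edge vectors: DH-2→DH-3 = (385, 150, -7), DH-2→DH-4 = (438, -68, -30).
Normal n = (DH-2→DH-3) × (DH-2→DH-4) = (-4976, 8484, -91880).
So ∂z/∂E = −n_x/n_z = −0.05416 and ∂z/∂N = −n_y/n_z = 0.09234.
Intercept c from DH-2: 559 + 13.27 − 33.70 = 538.57.
At (292, 495): z_contact = −15.81 + 45.71 + 538.57 = 568.46 ft.
Depth below ground = 608.9 − 568.46 = 40.4 ft.

40.4 ft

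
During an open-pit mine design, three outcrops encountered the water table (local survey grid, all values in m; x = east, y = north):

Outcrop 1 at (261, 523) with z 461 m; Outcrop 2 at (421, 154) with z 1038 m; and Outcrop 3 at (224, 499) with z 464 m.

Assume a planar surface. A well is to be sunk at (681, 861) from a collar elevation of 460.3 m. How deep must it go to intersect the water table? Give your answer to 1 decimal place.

115.2 m

Two edge vectors: Outcrop 1→Outcrop 2 = (160, -369, 577), Outcrop 1→Outcrop 3 = (-37, -24, 3).
Normal n = (Outcrop 1→Outcrop 2) × (Outcrop 1→Outcrop 3) = (12741, -21829, -17493).
So ∂z/∂x = −n_x/n_z = 0.72835 and ∂z/∂y = −n_y/n_z = −1.24787.
Intercept c from Outcrop 1: 461 − 190.10 + 652.64 = 923.54.
At (681, 861): z_contact = 496.01 − 1074.42 + 923.54 = 345.13 m.
Depth below ground = 460.3 − 345.13 = 115.2 m.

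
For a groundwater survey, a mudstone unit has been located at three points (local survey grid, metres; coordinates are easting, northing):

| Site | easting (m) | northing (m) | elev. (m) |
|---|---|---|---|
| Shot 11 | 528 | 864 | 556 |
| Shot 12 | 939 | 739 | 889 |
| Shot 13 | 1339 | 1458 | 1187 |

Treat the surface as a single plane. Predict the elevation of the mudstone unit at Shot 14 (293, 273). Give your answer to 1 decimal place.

Let the plane be z = a·easting + b·northing + c.
Shot 12−Shot 11: 411a − 125b = 333;  Shot 13−Shot 11: 811a + 594b = 631.
Solving gives a = 0.800781, b = −0.031032.
Then c = 556 − a·528 − b·864 = 160.00.
At (293, 273): z = 234.6 − 8.5 + 160.00 = 386.2 m.

386.2 m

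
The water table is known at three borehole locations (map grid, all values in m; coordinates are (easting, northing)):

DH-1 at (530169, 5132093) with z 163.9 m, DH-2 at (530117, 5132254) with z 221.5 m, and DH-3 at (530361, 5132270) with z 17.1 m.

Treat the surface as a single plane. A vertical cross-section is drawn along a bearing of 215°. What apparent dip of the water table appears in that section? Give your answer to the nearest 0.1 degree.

Two edge vectors: DH-1→DH-2 = (-52, 161, 57.6), DH-1→DH-3 = (192, 177, -146.8).
Normal n = (DH-1→DH-2) × (DH-1→DH-3) = (-33830, 3425.6, -40116).
So ∂z/∂E = −n_x/n_z = −0.84330 and ∂z/∂N = −n_y/n_z = 0.08539.
Unit vector along 215° is (sin 215°, cos 215°) = (-0.5736, -0.8192).
Slope in that direction = a·(-0.5736) + b·(-0.8192) = 0.41375.
Apparent dip = arctan|0.41375| = 22.5° (true dip is 40.3°, so apparent ≤ true as expected).

22.5°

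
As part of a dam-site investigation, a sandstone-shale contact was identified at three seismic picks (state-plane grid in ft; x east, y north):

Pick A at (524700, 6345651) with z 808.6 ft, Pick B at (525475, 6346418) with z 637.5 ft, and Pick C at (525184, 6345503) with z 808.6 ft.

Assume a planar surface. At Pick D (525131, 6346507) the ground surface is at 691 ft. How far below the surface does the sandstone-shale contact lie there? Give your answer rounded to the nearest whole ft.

Two edge vectors: Pick A→Pick B = (775, 767, -171.1), Pick A→Pick C = (484, -148, 0).
Normal n = (Pick A→Pick B) × (Pick A→Pick C) = (-25322.8, -82812.4, -485928).
So ∂z/∂x = −n_x/n_z = −0.05211225 and ∂z/∂y = −n_y/n_z = −0.17042113.
Intercept c from Pick A: 808.6 + 27343.30 + 1081433.03 = 1109584.92.
At (525131, 6346507): z_contact = −27365.8 − 1081578.9 + 1109584.92 = 640.3 ft.
Depth below ground = 691 − 640.3 = 51 ft.

51 ft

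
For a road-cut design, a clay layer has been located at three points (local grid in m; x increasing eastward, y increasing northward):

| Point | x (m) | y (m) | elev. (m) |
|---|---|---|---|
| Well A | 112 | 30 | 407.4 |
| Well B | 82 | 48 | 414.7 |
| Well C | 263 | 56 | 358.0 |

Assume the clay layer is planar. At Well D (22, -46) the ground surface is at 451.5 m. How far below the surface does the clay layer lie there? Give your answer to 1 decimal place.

Let the plane be z = a·x + b·y + c.
Well B−Well A: −30a + 18b = 7.3;  Well C−Well A: 151a + 26b = −49.4.
Solving gives a = −0.30846, b = −0.10855.
Then c = 407.4 − a·112 − b·30 = 445.20.
At (22, -46): z_contact = −6.79 + 4.99 + 445.20 = 443.41 m.
Depth below ground = 451.5 − 443.41 = 8.1 m.

8.1 m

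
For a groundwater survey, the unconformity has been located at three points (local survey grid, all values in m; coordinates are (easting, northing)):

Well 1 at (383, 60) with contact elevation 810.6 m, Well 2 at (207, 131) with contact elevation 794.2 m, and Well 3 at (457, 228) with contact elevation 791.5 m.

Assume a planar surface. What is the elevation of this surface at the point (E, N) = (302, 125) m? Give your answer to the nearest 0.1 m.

Two edge vectors: Well 1→Well 2 = (-176, 71, -16.4), Well 1→Well 3 = (74, 168, -19.1).
Normal n = (Well 1→Well 2) × (Well 1→Well 3) = (1399.1, -4575.2, -34822).
So ∂z/∂E = −n_x/n_z = 0.04018 and ∂z/∂N = −n_y/n_z = −0.13139.
Intercept c from Well 1: 810.6 − 15.39 + 7.88 = 803.09.
At (302, 125): z = 12.1 − 16.4 + 803.09 = 798.8 m.

798.8 m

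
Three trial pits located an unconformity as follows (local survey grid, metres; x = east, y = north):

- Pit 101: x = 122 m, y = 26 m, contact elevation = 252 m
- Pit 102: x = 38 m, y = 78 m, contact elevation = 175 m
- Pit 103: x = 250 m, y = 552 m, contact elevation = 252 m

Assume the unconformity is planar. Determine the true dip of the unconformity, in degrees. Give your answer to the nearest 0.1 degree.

39.3°

Let the plane be z = a·x + b·y + c.
Pit 102−Pit 101: −84a + 52b = −77;  Pit 103−Pit 101: 128a + 526b = 0.
Solving gives a = 0.79666, b = −0.19386.
Gradient magnitude |∇z| = √(a² + b²) = √(0.63466 + 0.03758) = 0.81990.
True dip = arctan(0.81990) = 39.3°, dipping toward WNW (azimuth ≈ 284°).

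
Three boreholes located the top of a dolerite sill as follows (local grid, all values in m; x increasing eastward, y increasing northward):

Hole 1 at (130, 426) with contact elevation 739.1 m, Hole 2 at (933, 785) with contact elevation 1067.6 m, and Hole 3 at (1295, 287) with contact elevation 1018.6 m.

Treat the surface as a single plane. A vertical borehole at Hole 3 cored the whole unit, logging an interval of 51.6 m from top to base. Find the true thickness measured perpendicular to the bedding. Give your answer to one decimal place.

Two edge vectors: Hole 1→Hole 2 = (803, 359, 328.5), Hole 1→Hole 3 = (1165, -139, 279.5).
Normal n = (Hole 1→Hole 2) × (Hole 1→Hole 3) = (146002, 158264, -529852).
So ∂z/∂x = −n_x/n_z = 0.27555 and ∂z/∂y = −n_y/n_z = 0.29869.
|∇z| = √(a²+b²) = 0.40638, so dip δ = arctan(0.40638) = 22.12°.
True thickness = vertical thickness × cos δ = 51.6 × cos 22.12° = 47.8 m.

47.8 m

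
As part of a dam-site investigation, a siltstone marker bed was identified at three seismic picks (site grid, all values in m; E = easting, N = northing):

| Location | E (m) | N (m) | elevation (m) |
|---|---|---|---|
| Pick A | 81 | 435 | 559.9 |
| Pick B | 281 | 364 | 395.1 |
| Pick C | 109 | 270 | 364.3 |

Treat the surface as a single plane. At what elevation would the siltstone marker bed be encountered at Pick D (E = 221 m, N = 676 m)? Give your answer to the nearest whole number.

768 m

Two edge vectors: Pick A→Pick B = (200, -71, -164.8), Pick A→Pick C = (28, -165, -195.6).
Normal n = (Pick A→Pick B) × (Pick A→Pick C) = (-13304.4, 34505.6, -31012).
So ∂z/∂E = −n_x/n_z = −0.42901 and ∂z/∂N = −n_y/n_z = 1.11265.
Intercept c from Pick A: 559.9 + 34.75 − 484.00 = 110.65.
At (221, 676): z = −94.8 + 752.2 + 110.65 = 768.0 m.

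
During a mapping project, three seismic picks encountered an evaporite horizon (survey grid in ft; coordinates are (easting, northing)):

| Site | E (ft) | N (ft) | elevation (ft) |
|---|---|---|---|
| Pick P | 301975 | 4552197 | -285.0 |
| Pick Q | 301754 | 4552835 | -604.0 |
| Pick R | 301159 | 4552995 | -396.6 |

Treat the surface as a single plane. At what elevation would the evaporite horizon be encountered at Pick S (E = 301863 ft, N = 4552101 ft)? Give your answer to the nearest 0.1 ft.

Let the plane be z = a·E + b·N + c.
Pick Q−Pick P: −221a + 638b = −319;  Pick R−Pick P: −816a + 798b = −111.6.
Solving gives a = −0.532639651, b = −0.684503704.
Then c = -285 − a·301975 − b·4552197 = 3276554.57.
At (301863, 4552101): z = −160784.2 − 3115930.0 + 3276554.57 = -159.6 ft.

-159.6 ft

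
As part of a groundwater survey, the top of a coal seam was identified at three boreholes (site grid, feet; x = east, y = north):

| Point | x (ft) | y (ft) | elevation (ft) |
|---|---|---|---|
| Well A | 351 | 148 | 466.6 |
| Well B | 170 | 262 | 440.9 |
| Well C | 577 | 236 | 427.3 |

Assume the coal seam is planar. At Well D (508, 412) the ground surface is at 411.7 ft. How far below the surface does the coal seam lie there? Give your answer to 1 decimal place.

Two edge vectors: Well A→Well B = (-181, 114, -25.7), Well A→Well C = (226, 88, -39.3).
Normal n = (Well A→Well B) × (Well A→Well C) = (-2218.6, -12921.5, -41692).
So ∂z/∂x = −n_x/n_z = −0.05321 and ∂z/∂y = −n_y/n_z = −0.30993.
Intercept c from Well A: 466.6 + 18.68 + 45.87 = 531.15.
At (508, 412): z_contact = −27.03 − 127.69 + 531.15 = 376.42 ft.
Depth below ground = 411.7 − 376.42 = 35.3 ft.

35.3 ft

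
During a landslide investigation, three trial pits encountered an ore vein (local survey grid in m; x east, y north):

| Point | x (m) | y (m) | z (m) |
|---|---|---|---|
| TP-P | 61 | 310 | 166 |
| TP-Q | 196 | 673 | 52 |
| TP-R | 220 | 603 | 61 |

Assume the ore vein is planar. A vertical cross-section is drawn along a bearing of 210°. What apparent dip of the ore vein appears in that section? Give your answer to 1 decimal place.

Let the plane be z = a·x + b·y + c.
TP-Q−TP-P: 135a + 363b = −114;  TP-R−TP-P: 159a + 293b = −105.
Solving gives a = −0.25950, b = −0.21754.
Unit vector along 210° is (sin 210°, cos 210°) = (-0.5000, -0.8660).
Slope in that direction = a·(-0.5000) + b·(-0.8660) = 0.31815.
Apparent dip = arctan|0.31815| = 17.6° (true dip is 18.7°, so apparent ≤ true as expected).

17.6°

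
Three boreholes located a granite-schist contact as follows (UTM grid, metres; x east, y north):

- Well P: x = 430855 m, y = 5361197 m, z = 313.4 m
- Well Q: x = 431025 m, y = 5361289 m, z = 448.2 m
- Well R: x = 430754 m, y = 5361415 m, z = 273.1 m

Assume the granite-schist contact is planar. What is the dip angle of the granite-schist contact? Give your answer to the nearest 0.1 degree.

Let the plane be z = a·x + b·y + c.
Well Q−Well P: 170a + 92b = 134.8;  Well R−Well P: −101a + 218b = −40.3.
Solving gives a = 0.71397, b = 0.14592.
Gradient magnitude |∇z| = √(a² + b²) = √(0.50976 + 0.02129) = 0.72873.
True dip = arctan(0.72873) = 36.1°, dipping toward WSW (azimuth ≈ 258°).

36.1°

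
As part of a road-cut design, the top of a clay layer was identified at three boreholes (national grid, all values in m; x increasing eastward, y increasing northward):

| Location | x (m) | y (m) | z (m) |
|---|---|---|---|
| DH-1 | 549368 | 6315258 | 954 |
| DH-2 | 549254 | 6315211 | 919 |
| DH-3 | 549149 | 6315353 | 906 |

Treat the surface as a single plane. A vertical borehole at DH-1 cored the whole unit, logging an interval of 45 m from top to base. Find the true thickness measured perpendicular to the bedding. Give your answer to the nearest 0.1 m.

Let the plane be z = a·x + b·y + c.
DH-2−DH-1: −114a − 47b = −35;  DH-3−DH-1: −219a + 95b = −48.
Solving gives a = 0.26421, b = 0.10382.
|∇z| = √(a²+b²) = 0.28388, so dip δ = arctan(0.28388) = 15.85°.
True thickness = vertical thickness × cos δ = 45 × cos 15.85° = 43.3 m.

43.3 m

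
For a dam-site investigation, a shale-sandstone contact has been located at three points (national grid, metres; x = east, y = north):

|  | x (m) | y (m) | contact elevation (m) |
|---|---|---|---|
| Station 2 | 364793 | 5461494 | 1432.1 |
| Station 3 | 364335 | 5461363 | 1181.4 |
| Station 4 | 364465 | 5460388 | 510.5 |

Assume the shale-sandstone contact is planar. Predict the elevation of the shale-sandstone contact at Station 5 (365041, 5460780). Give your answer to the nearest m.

992 m

Two edge vectors: Station 2→Station 3 = (-458, -131, -250.7), Station 2→Station 4 = (-328, -1106, -921.6).
Normal n = (Station 2→Station 3) × (Station 2→Station 4) = (-156544.6, -339863.2, 463580).
So ∂z/∂x = −n_x/n_z = 0.33768627 and ∂z/∂y = −n_y/n_z = 0.73312740.
Intercept c from Station 2: 1432.1 − 123185.59 − 4003970.90 = −4125724.38.
At (365041, 5460780): z = 123269.3 + 4003447.4 − 4125724.38 = 992.4 m.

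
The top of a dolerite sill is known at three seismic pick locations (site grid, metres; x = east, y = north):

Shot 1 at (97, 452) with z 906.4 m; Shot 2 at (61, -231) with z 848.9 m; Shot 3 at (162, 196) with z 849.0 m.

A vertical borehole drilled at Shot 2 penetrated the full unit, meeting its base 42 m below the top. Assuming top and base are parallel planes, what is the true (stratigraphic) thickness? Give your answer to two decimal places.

Two edge vectors: Shot 1→Shot 2 = (-36, -683, -57.5), Shot 1→Shot 3 = (65, -256, -57.4).
Normal n = (Shot 1→Shot 2) × (Shot 1→Shot 3) = (24484.2, -5803.9, 53611).
So ∂z/∂x = −n_x/n_z = −0.45670 and ∂z/∂y = −n_y/n_z = 0.10826.
|∇z| = √(a²+b²) = 0.46936, so dip δ = arctan(0.46936) = 25.14°.
True thickness = vertical thickness × cos δ = 42 × cos 25.14° = 38.02 m.

38.02 m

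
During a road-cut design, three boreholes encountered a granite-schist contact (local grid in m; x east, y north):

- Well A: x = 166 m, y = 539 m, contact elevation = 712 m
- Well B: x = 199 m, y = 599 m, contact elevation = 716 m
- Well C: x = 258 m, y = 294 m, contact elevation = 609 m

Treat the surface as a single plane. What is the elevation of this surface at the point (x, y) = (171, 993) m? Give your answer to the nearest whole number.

836 m

Let the plane be z = a·x + b·y + c.
Well B−Well A: 33a + 60b = 4;  Well C−Well A: 92a − 245b = −103.
Solving gives a = −0.38221, b = 0.27688.
Then c = 712 − a·166 − b·539 = 626.21.
At (171, 993): z = −65.4 + 274.9 + 626.21 = 835.8 m.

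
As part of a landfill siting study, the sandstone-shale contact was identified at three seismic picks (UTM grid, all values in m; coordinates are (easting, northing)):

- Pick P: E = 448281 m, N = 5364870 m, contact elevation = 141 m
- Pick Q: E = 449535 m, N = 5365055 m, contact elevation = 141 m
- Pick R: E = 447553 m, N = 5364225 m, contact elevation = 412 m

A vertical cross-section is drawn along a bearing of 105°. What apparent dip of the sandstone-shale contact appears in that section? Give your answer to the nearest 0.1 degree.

11.4°

Let the plane be z = a·E + b·N + c.
Pick Q−Pick P: 1254a + 185b = 0;  Pick R−Pick P: −728a − 645b = 271.
Solving gives a = 0.07437, b = −0.50409.
Unit vector along 105° is (sin 105°, cos 105°) = (0.9659, -0.2588).
Slope in that direction = a·(0.9659) + b·(-0.2588) = 0.20230.
Apparent dip = arctan|0.20230| = 11.4° (true dip is 27.0°, so apparent ≤ true as expected).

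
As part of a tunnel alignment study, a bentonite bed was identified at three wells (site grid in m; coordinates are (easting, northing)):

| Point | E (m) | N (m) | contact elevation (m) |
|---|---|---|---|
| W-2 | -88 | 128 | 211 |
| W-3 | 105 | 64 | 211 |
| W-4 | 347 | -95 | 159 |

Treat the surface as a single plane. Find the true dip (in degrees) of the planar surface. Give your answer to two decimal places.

34.82°

Two edge vectors: W-2→W-3 = (193, -64, 0), W-2→W-4 = (435, -223, -52).
Normal n = (W-2→W-3) × (W-2→W-4) = (3328, 10036, -15199).
So ∂z/∂E = −n_x/n_z = 0.21896 and ∂z/∂N = −n_y/n_z = 0.66031.
Gradient magnitude |∇z| = √(a² + b²) = √(0.04794 + 0.43600) = 0.69566.
True dip = arctan(0.69566) = 34.82°, dipping toward SSW (azimuth ≈ 198°).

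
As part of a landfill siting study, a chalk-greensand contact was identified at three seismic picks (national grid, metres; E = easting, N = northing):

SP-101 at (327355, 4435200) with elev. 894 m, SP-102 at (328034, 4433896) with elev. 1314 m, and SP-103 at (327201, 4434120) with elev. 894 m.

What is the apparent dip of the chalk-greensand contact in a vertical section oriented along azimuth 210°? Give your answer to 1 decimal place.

10.4°

Two edge vectors: SP-101→SP-102 = (679, -1304, 420), SP-101→SP-103 = (-154, -1080, 0).
Normal n = (SP-101→SP-102) × (SP-101→SP-103) = (453600, -64680, -934136).
So ∂z/∂E = −n_x/n_z = 0.48558 and ∂z/∂N = −n_y/n_z = −0.06924.
Unit vector along 210° is (sin 210°, cos 210°) = (-0.5000, -0.8660).
Slope in that direction = a·(-0.5000) + b·(-0.8660) = −0.18283.
Apparent dip = arctan|0.18283| = 10.4° (true dip is 26.1°, so apparent ≤ true as expected).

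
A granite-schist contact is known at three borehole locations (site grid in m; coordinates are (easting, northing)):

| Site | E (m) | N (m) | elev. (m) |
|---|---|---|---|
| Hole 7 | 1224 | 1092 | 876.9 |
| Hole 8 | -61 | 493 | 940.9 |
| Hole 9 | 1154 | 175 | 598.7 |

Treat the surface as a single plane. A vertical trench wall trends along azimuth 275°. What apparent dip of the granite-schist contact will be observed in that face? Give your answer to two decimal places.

Let the plane be z = a·E + b·N + c.
Hole 8−Hole 7: −1285a − 599b = 64;  Hole 9−Hole 7: −70a − 917b = −278.2.
Solving gives a = −0.19828, b = 0.31852.
Unit vector along 275° is (sin 275°, cos 275°) = (-0.9962, 0.0872).
Slope in that direction = a·(-0.9962) + b·(0.0872) = 0.22529.
Apparent dip = arctan|0.22529| = 12.70° (true dip is 20.6°, so apparent ≤ true as expected).

12.70°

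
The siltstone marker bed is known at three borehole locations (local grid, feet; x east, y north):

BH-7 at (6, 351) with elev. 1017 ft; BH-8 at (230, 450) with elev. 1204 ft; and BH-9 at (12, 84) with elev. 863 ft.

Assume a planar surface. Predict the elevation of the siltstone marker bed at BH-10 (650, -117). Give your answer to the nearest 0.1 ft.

Two edge vectors: BH-7→BH-8 = (224, 99, 187), BH-7→BH-9 = (6, -267, -154).
Normal n = (BH-7→BH-8) × (BH-7→BH-9) = (34683, 35618, -60402).
So ∂z/∂x = −n_x/n_z = 0.57420 and ∂z/∂y = −n_y/n_z = 0.58968.
Intercept c from BH-7: 1017 − 3.45 − 206.98 = 806.58.
At (650, -117): z = 373.2 − 69.0 + 806.58 = 1110.8 ft.

1110.8 ft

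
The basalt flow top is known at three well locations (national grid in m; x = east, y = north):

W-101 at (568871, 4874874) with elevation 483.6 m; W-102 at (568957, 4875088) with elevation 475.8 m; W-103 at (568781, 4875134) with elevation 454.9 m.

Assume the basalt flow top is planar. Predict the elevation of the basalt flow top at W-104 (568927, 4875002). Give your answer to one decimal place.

Two edge vectors: W-101→W-102 = (86, 214, -7.8), W-101→W-103 = (-90, 260, -28.7).
Normal n = (W-101→W-102) × (W-101→W-103) = (-4113.8, 3170.2, 41620).
So ∂z/∂x = −n_x/n_z = 0.098841903 and ∂z/∂y = −n_y/n_z = −0.076170111.
Intercept c from W-101: 483.6 − 56228.29 + 371319.69 = 315575.00.
At (568927, 4875002): z = 56233.8 − 371329.4 + 315575.00 = 479.4 m.

479.4 m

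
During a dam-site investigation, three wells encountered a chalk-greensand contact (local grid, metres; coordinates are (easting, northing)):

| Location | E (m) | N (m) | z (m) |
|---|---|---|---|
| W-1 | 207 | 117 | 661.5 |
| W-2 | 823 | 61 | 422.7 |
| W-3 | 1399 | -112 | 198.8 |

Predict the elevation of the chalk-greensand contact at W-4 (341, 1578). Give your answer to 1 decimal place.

617.0 m

Two edge vectors: W-1→W-2 = (616, -56, -238.8), W-1→W-3 = (1192, -229, -462.7).
Normal n = (W-1→W-2) × (W-1→W-3) = (-28774, 373.6, -74312).
So ∂z/∂E = −n_x/n_z = −0.387205 and ∂z/∂N = −n_y/n_z = 0.005027.
Intercept c from W-1: 661.5 + 80.15 − 0.59 = 741.06.
At (341, 1578): z = −132.0 + 7.9 + 741.06 = 617.0 m.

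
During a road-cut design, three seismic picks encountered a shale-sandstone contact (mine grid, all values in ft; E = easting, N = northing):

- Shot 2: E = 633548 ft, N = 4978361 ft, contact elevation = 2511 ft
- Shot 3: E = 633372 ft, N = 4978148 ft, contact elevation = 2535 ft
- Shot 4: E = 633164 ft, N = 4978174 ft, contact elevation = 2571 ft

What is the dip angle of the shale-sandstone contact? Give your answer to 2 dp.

9.75°

Let the plane be z = a·E + b·N + c.
Shot 3−Shot 2: −176a − 213b = 24;  Shot 4−Shot 2: −384a − 187b = 60.
Solving gives a = −0.16964, b = 0.02750.
Gradient magnitude |∇z| = √(a² + b²) = √(0.02878 + 0.00076) = 0.17185.
True dip = arctan(0.17185) = 9.75°, dipping toward E (azimuth ≈ 099°).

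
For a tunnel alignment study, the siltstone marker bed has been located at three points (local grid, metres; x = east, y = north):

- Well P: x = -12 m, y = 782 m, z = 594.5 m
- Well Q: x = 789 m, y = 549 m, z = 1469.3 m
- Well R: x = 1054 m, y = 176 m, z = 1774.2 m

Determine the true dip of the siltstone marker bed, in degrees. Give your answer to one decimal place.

Two edge vectors: Well P→Well Q = (801, -233, 874.8), Well P→Well R = (1066, -606, 1179.7).
Normal n = (Well P→Well Q) × (Well P→Well R) = (255258.7, -12402.9, -237028).
So ∂z/∂x = −n_x/n_z = 1.07691 and ∂z/∂y = −n_y/n_z = −0.05233.
Gradient magnitude |∇z| = √(a² + b²) = √(1.15974 + 0.00274) = 1.07818.
True dip = arctan(1.07818) = 47.2°, dipping toward W (azimuth ≈ 273°).

47.2°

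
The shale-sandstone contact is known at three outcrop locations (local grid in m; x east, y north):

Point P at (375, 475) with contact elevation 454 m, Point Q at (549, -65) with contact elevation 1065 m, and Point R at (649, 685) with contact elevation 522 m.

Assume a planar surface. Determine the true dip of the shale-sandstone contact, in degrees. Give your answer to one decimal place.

Let the plane be z = a·x + b·y + c.
Point Q−Point P: 174a − 540b = 611;  Point R−Point P: 274a + 210b = 68.
Solving gives a = 0.89447, b = −0.84326.
Gradient magnitude |∇z| = √(a² + b²) = √(0.80008 + 0.71109) = 1.22930.
True dip = arctan(1.22930) = 50.9°, dipping toward NW (azimuth ≈ 313°).

50.9°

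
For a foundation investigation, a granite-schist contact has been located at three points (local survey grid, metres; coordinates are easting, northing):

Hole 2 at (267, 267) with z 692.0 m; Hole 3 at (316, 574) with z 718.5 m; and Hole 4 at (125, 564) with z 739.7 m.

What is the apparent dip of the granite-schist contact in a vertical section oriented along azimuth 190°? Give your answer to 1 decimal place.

Two edge vectors: Hole 2→Hole 3 = (49, 307, 26.5), Hole 2→Hole 4 = (-142, 297, 47.7).
Normal n = (Hole 2→Hole 3) × (Hole 2→Hole 4) = (6773.4, -6100.3, 58147).
So ∂z/∂easting = −n_x/n_z = −0.11649 and ∂z/∂northing = −n_y/n_z = 0.10491.
Unit vector along 190° is (sin 190°, cos 190°) = (-0.1736, -0.9848).
Slope in that direction = a·(-0.1736) + b·(-0.9848) = −0.08309.
Apparent dip = arctan|0.08309| = 4.7° (true dip is 8.9°, so apparent ≤ true as expected).

4.7°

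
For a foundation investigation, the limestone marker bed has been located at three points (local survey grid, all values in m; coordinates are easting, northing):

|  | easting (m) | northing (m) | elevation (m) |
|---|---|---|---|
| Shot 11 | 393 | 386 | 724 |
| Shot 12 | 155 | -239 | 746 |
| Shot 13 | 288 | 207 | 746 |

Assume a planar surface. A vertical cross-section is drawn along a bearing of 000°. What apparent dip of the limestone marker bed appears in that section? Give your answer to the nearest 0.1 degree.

7.2°

Two edge vectors: Shot 11→Shot 12 = (-238, -625, 22), Shot 11→Shot 13 = (-105, -179, 22).
Normal n = (Shot 11→Shot 12) × (Shot 11→Shot 13) = (-9812, 2926, -23023).
So ∂z/∂easting = −n_x/n_z = −0.42618 and ∂z/∂northing = −n_y/n_z = 0.12709.
Unit vector along 000° is (sin 0°, cos 0°) = (0.0000, 1.0000).
Slope in that direction = a·(0.0000) + b·(1.0000) = 0.12709.
Apparent dip = arctan|0.12709| = 7.2° (true dip is 24.0°, so apparent ≤ true as expected).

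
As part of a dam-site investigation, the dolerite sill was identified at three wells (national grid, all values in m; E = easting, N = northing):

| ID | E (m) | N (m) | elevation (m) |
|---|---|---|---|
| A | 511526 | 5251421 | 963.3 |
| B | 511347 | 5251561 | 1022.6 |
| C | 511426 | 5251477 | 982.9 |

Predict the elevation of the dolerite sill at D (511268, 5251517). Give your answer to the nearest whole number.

Let the plane be z = a·E + b·N + c.
B−A: −179a + 140b = 59.3;  C−A: −100a + 56b = 19.6.
Solving gives a = 0.14507042, b = 0.60905433.
Then c = 963.3 − a·511526 − b·5251421 = −3271644.67.
At (511268, 5251517): z = 74169.9 + 3198459.1 − 3271644.67 = 984.3 m.

984 m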